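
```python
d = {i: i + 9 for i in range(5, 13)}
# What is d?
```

{5: 14, 6: 15, 7: 16, 8: 17, 9: 18, 10: 19, 11: 20, 12: 21}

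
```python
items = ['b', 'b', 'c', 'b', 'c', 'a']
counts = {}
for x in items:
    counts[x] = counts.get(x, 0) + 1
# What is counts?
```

Initial: counts = {}, items = ['b', 'b', 'c', 'b', 'c', 'a']
See 'b': counts = {'b': 1}
See 'b': counts = {'b': 2}
See 'c': counts = {'b': 2, 'c': 1}
See 'b': counts = {'b': 3, 'c': 1}
See 'c': counts = {'b': 3, 'c': 2}
See 'a': counts = {'b': 3, 'c': 2, 'a': 1}

{'b': 3, 'c': 2, 'a': 1}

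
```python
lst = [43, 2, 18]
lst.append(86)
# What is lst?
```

[43, 2, 18, 86]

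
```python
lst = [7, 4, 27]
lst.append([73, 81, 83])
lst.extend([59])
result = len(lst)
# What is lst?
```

After line 1: lst = [7, 4, 27]
After line 2 (append adds [73, 81, 83] as single element): lst = [7, 4, 27, [73, 81, 83]]
After line 3 (extend unpacks [59], adds 59): lst = [7, 4, 27, [73, 81, 83], 59]
After line 4: result = len(lst) = 5

[7, 4, 27, [73, 81, 83], 59]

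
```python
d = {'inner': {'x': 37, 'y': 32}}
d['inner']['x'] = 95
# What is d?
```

After line 1: d = {'inner': {'x': 37, 'y': 32}}
After line 2 (inner x overwritten): d = {'inner': {'x': 95, 'y': 32}}

{'inner': {'x': 95, 'y': 32}}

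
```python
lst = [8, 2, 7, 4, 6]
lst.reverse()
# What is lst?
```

[6, 4, 7, 2, 8]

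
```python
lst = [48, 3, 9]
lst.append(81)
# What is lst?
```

[48, 3, 9, 81]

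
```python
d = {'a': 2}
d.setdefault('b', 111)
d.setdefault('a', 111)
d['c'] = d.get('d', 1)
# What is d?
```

After line 1: d = {'a': 2}
After line 2 (setdefault adds 'b'=111): d = {'a': 2, 'b': 111}
After line 3 (setdefault 'a' no-op, already exists): d = {'a': 2, 'b': 111}
After line 4 (get('d', 1) returns default since 'd' not in d): d = {'a': 2, 'b': 111, 'c': 1}

{'a': 2, 'b': 111, 'c': 1}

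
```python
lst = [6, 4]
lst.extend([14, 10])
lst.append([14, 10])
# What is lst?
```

After line 1: lst = [6, 4]
After line 2 (extend unpacks [14, 10]): lst = [6, 4, 14, 10]
After line 3 (append adds [14, 10] as single element): lst = [6, 4, 14, 10, [14, 10]]

[6, 4, 14, 10, [14, 10]]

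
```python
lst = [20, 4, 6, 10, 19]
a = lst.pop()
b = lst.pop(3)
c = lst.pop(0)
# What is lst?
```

After line 1: lst = [20, 4, 6, 10, 19]
After line 2 (pop() -> a = 19): lst = [20, 4, 6, 10]
After line 3 (pop(3) -> b = 10): lst = [20, 4, 6]
After line 4 (pop(0) -> c = 20): lst = [4, 6]

[4, 6]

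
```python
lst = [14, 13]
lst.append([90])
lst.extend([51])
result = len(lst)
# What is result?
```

After line 1: lst = [14, 13]
After line 2 (append adds [90] as single element): lst = [14, 13, [90]]
After line 3 (extend unpacks [51], adds 51): lst = [14, 13, [90], 51]
After line 4: result = len(lst) = 4

4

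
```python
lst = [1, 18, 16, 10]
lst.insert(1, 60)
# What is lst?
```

[1, 60, 18, 16, 10]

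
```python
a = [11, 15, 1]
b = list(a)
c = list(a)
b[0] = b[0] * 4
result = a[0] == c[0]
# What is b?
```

After line 1: a = [11, 15, 1]
After line 2 (b = list(a), copy): a = [11, 15, 1], b = [11, 15, 1]
After line 3 (c = list(a) is a copy, new object): c = [11, 15, 1]
After line 4 (b[0] = 11 * 4 = 44; only b mutates (copy)): a = [11, 15, 1], b = [44, 15, 1], c = [11, 15, 1]
After line 5 (a[0] = 11, c[0] = 11; result = True)

[44, 15, 1]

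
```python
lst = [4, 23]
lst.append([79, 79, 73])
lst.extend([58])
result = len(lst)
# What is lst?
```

After line 1: lst = [4, 23]
After line 2 (append adds [79, 79, 73] as single element): lst = [4, 23, [79, 79, 73]]
After line 3 (extend unpacks [58], adds 58): lst = [4, 23, [79, 79, 73], 58]
After line 4: result = len(lst) = 4

[4, 23, [79, 79, 73], 58]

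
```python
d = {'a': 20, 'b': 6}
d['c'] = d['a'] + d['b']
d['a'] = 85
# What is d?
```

After line 1: d = {'a': 20, 'b': 6}
After line 2 (d['c'] = 20 + 6): d = {'a': 20, 'b': 6, 'c': 26}
After line 3: d = {'a': 85, 'b': 6, 'c': 26}

{'a': 85, 'b': 6, 'c': 26}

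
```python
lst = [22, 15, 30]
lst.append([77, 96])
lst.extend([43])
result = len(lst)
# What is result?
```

After line 1: lst = [22, 15, 30]
After line 2 (append adds [77, 96] as single element): lst = [22, 15, 30, [77, 96]]
After line 3 (extend unpacks [43], adds 43): lst = [22, 15, 30, [77, 96], 43]
After line 4: result = len(lst) = 5

5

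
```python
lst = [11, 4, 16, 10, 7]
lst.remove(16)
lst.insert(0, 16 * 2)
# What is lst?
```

After line 1: lst = [11, 4, 16, 10, 7]
After line 2 (remove first 16): lst = [11, 4, 10, 7]
After line 3 (insert 32 at index 0): lst = [32, 11, 4, 10, 7]

[32, 11, 4, 10, 7]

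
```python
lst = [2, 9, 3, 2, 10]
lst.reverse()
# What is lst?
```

[10, 2, 3, 9, 2]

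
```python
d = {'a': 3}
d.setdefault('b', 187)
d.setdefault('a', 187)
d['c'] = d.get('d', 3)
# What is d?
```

After line 1: d = {'a': 3}
After line 2 (setdefault adds 'b'=187): d = {'a': 3, 'b': 187}
After line 3 (setdefault 'a' no-op, already exists): d = {'a': 3, 'b': 187}
After line 4 (get('d', 3) returns default since 'd' not in d): d = {'a': 3, 'b': 187, 'c': 3}

{'a': 3, 'b': 187, 'c': 3}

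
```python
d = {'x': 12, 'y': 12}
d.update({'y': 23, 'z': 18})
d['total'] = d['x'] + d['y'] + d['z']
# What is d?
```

After line 1: d = {'x': 12, 'y': 12}
After line 2 (y overwritten, z added): d = {'x': 12, 'y': 23, 'z': 18}
After line 3 (total = 12 + 23 + 18 = 53): d = {'x': 12, 'y': 23, 'z': 18, 'total': 53}

{'x': 12, 'y': 23, 'z': 18, 'total': 53}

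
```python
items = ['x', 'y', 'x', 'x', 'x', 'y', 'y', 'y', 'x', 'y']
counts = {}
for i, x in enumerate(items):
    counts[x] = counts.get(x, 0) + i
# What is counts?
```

Initial: counts = {}, items = ['x', 'y', 'x', 'x', 'x', 'y', 'y', 'y', 'x', 'y']
i=0, x='x': counts = {'x': 0}
i=1, x='y': counts = {'x': 0, 'y': 1}
i=2, x='x': counts = {'x': 2, 'y': 1}
i=3, x='x': counts = {'x': 5, 'y': 1}
i=4, x='x': counts = {'x': 9, 'y': 1}
i=5, x='y': counts = {'x': 9, 'y': 6}
i=6, x='y': counts = {'x': 9, 'y': 12}
i=7, x='y': counts = {'x': 9, 'y': 19}
i=8, x='x': counts = {'x': 17, 'y': 19}
i=9, x='y': counts = {'x': 17, 'y': 28}

{'x': 17, 'y': 28}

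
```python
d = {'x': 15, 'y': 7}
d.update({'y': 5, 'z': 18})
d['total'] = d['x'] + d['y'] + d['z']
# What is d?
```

After line 1: d = {'x': 15, 'y': 7}
After line 2 (y overwritten, z added): d = {'x': 15, 'y': 5, 'z': 18}
After line 3 (total = 15 + 5 + 18 = 38): d = {'x': 15, 'y': 5, 'z': 18, 'total': 38}

{'x': 15, 'y': 5, 'z': 18, 'total': 38}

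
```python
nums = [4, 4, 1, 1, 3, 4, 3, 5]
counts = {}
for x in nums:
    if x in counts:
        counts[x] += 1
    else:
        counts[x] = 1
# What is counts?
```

Initial: counts = {}, nums = [4, 4, 1, 1, 3, 4, 3, 5]
See 4: counts = {4: 1}
See 4: counts = {4: 2}
See 1: counts = {4: 2, 1: 1}
See 1: counts = {4: 2, 1: 2}
See 3: counts = {4: 2, 1: 2, 3: 1}
See 4: counts = {4: 3, 1: 2, 3: 1}
See 3: counts = {4: 3, 1: 2, 3: 2}
See 5: counts = {4: 3, 1: 2, 3: 2, 5: 1}

{4: 3, 1: 2, 3: 2, 5: 1}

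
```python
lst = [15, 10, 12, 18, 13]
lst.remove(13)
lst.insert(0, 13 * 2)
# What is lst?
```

After line 1: lst = [15, 10, 12, 18, 13]
After line 2 (remove first 13): lst = [15, 10, 12, 18]
After line 3 (insert 26 at index 0): lst = [26, 15, 10, 12, 18]

[26, 15, 10, 12, 18]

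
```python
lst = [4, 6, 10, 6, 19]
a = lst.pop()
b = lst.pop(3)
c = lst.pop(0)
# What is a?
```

After line 1: lst = [4, 6, 10, 6, 19]
After line 2 (pop() -> a = 19): lst = [4, 6, 10, 6]
After line 3 (pop(3) -> b = 6): lst = [4, 6, 10]
After line 4 (pop(0) -> c = 4): lst = [6, 10]

19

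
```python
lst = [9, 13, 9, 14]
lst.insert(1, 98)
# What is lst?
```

[9, 98, 13, 9, 14]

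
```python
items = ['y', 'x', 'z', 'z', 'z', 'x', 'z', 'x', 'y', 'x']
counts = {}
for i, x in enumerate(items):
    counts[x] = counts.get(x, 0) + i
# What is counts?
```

Initial: counts = {}, items = ['y', 'x', 'z', 'z', 'z', 'x', 'z', 'x', 'y', 'x']
i=0, x='y': counts = {'y': 0}
i=1, x='x': counts = {'y': 0, 'x': 1}
i=2, x='z': counts = {'y': 0, 'x': 1, 'z': 2}
i=3, x='z': counts = {'y': 0, 'x': 1, 'z': 5}
i=4, x='z': counts = {'y': 0, 'x': 1, 'z': 9}
i=5, x='x': counts = {'y': 0, 'x': 6, 'z': 9}
i=6, x='z': counts = {'y': 0, 'x': 6, 'z': 15}
i=7, x='x': counts = {'y': 0, 'x': 13, 'z': 15}
i=8, x='y': counts = {'y': 8, 'x': 13, 'z': 15}
i=9, x='x': counts = {'y': 8, 'x': 22, 'z': 15}

{'y': 8, 'x': 22, 'z': 15}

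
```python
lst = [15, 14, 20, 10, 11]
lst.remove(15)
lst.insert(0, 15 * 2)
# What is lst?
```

After line 1: lst = [15, 14, 20, 10, 11]
After line 2 (remove first 15): lst = [14, 20, 10, 11]
After line 3 (insert 30 at index 0): lst = [30, 14, 20, 10, 11]

[30, 14, 20, 10, 11]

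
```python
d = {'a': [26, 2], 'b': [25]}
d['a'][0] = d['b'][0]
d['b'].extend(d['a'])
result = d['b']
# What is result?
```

After line 1: d = {'a': [26, 2], 'b': [25]}
After line 2 (a[0] = b[0] = 25): d = {'a': [25, 2], 'b': [25]}
After line 3 (b.extend(a) appends [25, 2]): d = {'a': [25, 2], 'b': [25, 25, 2]}
After line 4: result = d['b'] = [25, 25, 2]

[25, 25, 2]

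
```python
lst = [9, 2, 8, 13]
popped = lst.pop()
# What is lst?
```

[9, 2, 8]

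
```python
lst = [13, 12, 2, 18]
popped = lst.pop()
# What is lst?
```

[13, 12, 2]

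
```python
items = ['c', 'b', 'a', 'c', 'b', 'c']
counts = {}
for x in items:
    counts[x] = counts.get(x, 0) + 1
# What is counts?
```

Initial: counts = {}, items = ['c', 'b', 'a', 'c', 'b', 'c']
See 'c': counts = {'c': 1}
See 'b': counts = {'c': 1, 'b': 1}
See 'a': counts = {'c': 1, 'b': 1, 'a': 1}
See 'c': counts = {'c': 2, 'b': 1, 'a': 1}
See 'b': counts = {'c': 2, 'b': 2, 'a': 1}
See 'c': counts = {'c': 3, 'b': 2, 'a': 1}

{'c': 3, 'b': 2, 'a': 1}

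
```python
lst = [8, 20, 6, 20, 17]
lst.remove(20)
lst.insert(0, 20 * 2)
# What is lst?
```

After line 1: lst = [8, 20, 6, 20, 17]
After line 2 (remove first 20): lst = [8, 6, 20, 17]
After line 3 (insert 40 at index 0): lst = [40, 8, 6, 20, 17]

[40, 8, 6, 20, 17]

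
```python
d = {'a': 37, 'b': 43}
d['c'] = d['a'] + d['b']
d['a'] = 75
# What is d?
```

After line 1: d = {'a': 37, 'b': 43}
After line 2 (d['c'] = 37 + 43): d = {'a': 37, 'b': 43, 'c': 80}
After line 3: d = {'a': 75, 'b': 43, 'c': 80}

{'a': 75, 'b': 43, 'c': 80}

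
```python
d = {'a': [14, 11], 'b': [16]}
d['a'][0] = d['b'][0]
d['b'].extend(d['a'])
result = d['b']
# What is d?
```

After line 1: d = {'a': [14, 11], 'b': [16]}
After line 2 (a[0] = b[0] = 16): d = {'a': [16, 11], 'b': [16]}
After line 3 (b.extend(a) appends [16, 11]): d = {'a': [16, 11], 'b': [16, 16, 11]}
After line 4: result = d['b'] = [16, 16, 11]

{'a': [16, 11], 'b': [16, 16, 11]}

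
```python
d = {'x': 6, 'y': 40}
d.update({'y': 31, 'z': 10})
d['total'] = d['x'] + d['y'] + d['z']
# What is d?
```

After line 1: d = {'x': 6, 'y': 40}
After line 2 (y overwritten, z added): d = {'x': 6, 'y': 31, 'z': 10}
After line 3 (total = 6 + 31 + 10 = 47): d = {'x': 6, 'y': 31, 'z': 10, 'total': 47}

{'x': 6, 'y': 31, 'z': 10, 'total': 47}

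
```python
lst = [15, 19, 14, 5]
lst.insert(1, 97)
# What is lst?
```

[15, 97, 19, 14, 5]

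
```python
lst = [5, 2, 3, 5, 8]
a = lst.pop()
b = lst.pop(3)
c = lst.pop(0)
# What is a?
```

After line 1: lst = [5, 2, 3, 5, 8]
After line 2 (pop() -> a = 8): lst = [5, 2, 3, 5]
After line 3 (pop(3) -> b = 5): lst = [5, 2, 3]
After line 4 (pop(0) -> c = 5): lst = [2, 3]

8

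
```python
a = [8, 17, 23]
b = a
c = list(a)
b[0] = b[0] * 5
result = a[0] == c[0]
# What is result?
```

After line 1: a = [8, 17, 23]
After line 2 (b = a, alias): a = [8, 17, 23], b = [8, 17, 23]
After line 3 (c = list(a) is a copy, new object): c = [8, 17, 23]
After line 4 (b[0] = 8 * 5 = 40; mutates shared a/b): a = b = [40, 17, 23], c = [8, 17, 23]
After line 5 (a[0] = 40, c[0] = 8; result = False)

False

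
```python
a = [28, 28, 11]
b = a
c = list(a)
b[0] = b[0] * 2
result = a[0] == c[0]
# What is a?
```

After line 1: a = [28, 28, 11]
After line 2 (b = a, alias): a = [28, 28, 11], b = [28, 28, 11]
After line 3 (c = list(a) is a copy, new object): c = [28, 28, 11]
After line 4 (b[0] = 28 * 2 = 56; mutates shared a/b): a = b = [56, 28, 11], c = [28, 28, 11]
After line 5 (a[0] = 56, c[0] = 28; result = False)

[56, 28, 11]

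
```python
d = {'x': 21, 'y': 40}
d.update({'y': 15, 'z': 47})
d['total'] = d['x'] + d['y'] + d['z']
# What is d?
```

After line 1: d = {'x': 21, 'y': 40}
After line 2 (y overwritten, z added): d = {'x': 21, 'y': 15, 'z': 47}
After line 3 (total = 21 + 15 + 47 = 83): d = {'x': 21, 'y': 15, 'z': 47, 'total': 83}

{'x': 21, 'y': 15, 'z': 47, 'total': 83}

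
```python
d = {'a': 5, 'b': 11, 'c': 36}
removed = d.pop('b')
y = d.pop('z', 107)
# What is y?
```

After line 1: d = {'a': 5, 'b': 11, 'c': 36}
After line 2 (pop 'b' returns 11): d = {'a': 5, 'c': 36}, removed = 11
After line 3 (pop 'z' missing, returns default 107): d = {'a': 5, 'c': 36}, y = 107

107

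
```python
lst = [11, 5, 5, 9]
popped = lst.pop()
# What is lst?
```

[11, 5, 5]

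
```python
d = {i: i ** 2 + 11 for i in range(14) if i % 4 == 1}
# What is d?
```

{1: 12, 5: 36, 9: 92, 13: 180}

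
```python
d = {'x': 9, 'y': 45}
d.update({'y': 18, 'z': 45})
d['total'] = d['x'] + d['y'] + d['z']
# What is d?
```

After line 1: d = {'x': 9, 'y': 45}
After line 2 (y overwritten, z added): d = {'x': 9, 'y': 18, 'z': 45}
After line 3 (total = 9 + 18 + 45 = 72): d = {'x': 9, 'y': 18, 'z': 45, 'total': 72}

{'x': 9, 'y': 18, 'z': 45, 'total': 72}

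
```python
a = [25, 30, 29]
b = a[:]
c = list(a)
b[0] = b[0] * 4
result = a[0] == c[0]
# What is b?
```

After line 1: a = [25, 30, 29]
After line 2 (b = a[:], copy): a = [25, 30, 29], b = [25, 30, 29]
After line 3 (c = list(a) is a copy, new object): c = [25, 30, 29]
After line 4 (b[0] = 25 * 4 = 100; only b mutates (copy)): a = [25, 30, 29], b = [100, 30, 29], c = [25, 30, 29]
After line 5 (a[0] = 25, c[0] = 25; result = True)

[100, 30, 29]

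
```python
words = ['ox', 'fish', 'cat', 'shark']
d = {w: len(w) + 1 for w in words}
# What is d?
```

{'ox': 3, 'fish': 5, 'cat': 4, 'shark': 6}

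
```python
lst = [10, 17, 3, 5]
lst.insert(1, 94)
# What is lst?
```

[10, 94, 17, 3, 5]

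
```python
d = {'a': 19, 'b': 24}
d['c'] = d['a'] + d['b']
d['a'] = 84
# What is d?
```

After line 1: d = {'a': 19, 'b': 24}
After line 2 (d['c'] = 19 + 24): d = {'a': 19, 'b': 24, 'c': 43}
After line 3: d = {'a': 84, 'b': 24, 'c': 43}

{'a': 84, 'b': 24, 'c': 43}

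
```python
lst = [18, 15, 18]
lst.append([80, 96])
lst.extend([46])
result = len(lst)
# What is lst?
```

After line 1: lst = [18, 15, 18]
After line 2 (append adds [80, 96] as single element): lst = [18, 15, 18, [80, 96]]
After line 3 (extend unpacks [46], adds 46): lst = [18, 15, 18, [80, 96], 46]
After line 4: result = len(lst) = 5

[18, 15, 18, [80, 96], 46]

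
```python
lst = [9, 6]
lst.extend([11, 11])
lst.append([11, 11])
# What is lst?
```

After line 1: lst = [9, 6]
After line 2 (extend unpacks [11, 11]): lst = [9, 6, 11, 11]
After line 3 (append adds [11, 11] as single element): lst = [9, 6, 11, 11, [11, 11]]

[9, 6, 11, 11, [11, 11]]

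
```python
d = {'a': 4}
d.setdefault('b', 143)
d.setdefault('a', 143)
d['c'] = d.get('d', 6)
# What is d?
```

After line 1: d = {'a': 4}
After line 2 (setdefault adds 'b'=143): d = {'a': 4, 'b': 143}
After line 3 (setdefault 'a' no-op, already exists): d = {'a': 4, 'b': 143}
After line 4 (get('d', 6) returns default since 'd' not in d): d = {'a': 4, 'b': 143, 'c': 6}

{'a': 4, 'b': 143, 'c': 6}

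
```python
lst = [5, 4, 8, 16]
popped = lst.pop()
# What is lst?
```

[5, 4, 8]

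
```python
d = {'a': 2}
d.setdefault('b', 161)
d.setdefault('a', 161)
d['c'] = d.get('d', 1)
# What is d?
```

After line 1: d = {'a': 2}
After line 2 (setdefault adds 'b'=161): d = {'a': 2, 'b': 161}
After line 3 (setdefault 'a' no-op, already exists): d = {'a': 2, 'b': 161}
After line 4 (get('d', 1) returns default since 'd' not in d): d = {'a': 2, 'b': 161, 'c': 1}

{'a': 2, 'b': 161, 'c': 1}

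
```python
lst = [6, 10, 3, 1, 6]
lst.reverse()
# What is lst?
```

[6, 1, 3, 10, 6]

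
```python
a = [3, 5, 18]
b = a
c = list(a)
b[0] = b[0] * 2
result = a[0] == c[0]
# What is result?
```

After line 1: a = [3, 5, 18]
After line 2 (b = a, alias): a = [3, 5, 18], b = [3, 5, 18]
After line 3 (c = list(a) is a copy, new object): c = [3, 5, 18]
After line 4 (b[0] = 3 * 2 = 6; mutates shared a/b): a = b = [6, 5, 18], c = [3, 5, 18]
After line 5 (a[0] = 6, c[0] = 3; result = False)

False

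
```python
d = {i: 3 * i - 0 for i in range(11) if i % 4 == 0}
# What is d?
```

{0: 0, 4: 12, 8: 24}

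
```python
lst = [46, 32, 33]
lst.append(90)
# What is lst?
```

[46, 32, 33, 90]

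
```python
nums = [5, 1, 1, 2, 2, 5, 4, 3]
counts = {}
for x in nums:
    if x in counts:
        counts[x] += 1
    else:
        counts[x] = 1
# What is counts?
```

Initial: counts = {}, nums = [5, 1, 1, 2, 2, 5, 4, 3]
See 5: counts = {5: 1}
See 1: counts = {5: 1, 1: 1}
See 1: counts = {5: 1, 1: 2}
See 2: counts = {5: 1, 1: 2, 2: 1}
See 2: counts = {5: 1, 1: 2, 2: 2}
See 5: counts = {5: 2, 1: 2, 2: 2}
See 4: counts = {5: 2, 1: 2, 2: 2, 4: 1}
See 3: counts = {5: 2, 1: 2, 2: 2, 4: 1, 3: 1}

{5: 2, 1: 2, 2: 2, 4: 1, 3: 1}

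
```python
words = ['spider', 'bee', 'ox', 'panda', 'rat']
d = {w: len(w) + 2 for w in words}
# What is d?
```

{'spider': 8, 'bee': 5, 'ox': 4, 'panda': 7, 'rat': 5}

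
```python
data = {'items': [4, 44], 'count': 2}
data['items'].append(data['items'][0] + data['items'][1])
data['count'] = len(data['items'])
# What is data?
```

After line 1: data = {'items': [4, 44], 'count': 2}
After line 2 (append 4 + 44 = 48): data = {'items': [4, 44, 48], 'count': 2}
After line 3 (count = len(items) = 3): data = {'items': [4, 44, 48], 'count': 3}

{'items': [4, 44, 48], 'count': 3}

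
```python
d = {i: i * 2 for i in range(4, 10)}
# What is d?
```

{4: 8, 5: 10, 6: 12, 7: 14, 8: 16, 9: 18}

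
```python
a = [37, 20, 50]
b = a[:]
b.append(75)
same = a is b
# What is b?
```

After line 1: a = [37, 20, 50]
After line 2 (b = a[:] is a shallow copy, new object): a = [37, 20, 50], b = [37, 20, 50]
After line 3 (append only mutates b): a = [37, 20, 50], b = [37, 20, 50, 75]
After line 4 (same = a is b; different objects -> False): same = False

[37, 20, 50, 75]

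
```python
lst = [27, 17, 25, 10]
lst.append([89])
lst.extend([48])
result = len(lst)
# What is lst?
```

After line 1: lst = [27, 17, 25, 10]
After line 2 (append adds [89] as single element): lst = [27, 17, 25, 10, [89]]
After line 3 (extend unpacks [48], adds 48): lst = [27, 17, 25, 10, [89], 48]
After line 4: result = len(lst) = 6

[27, 17, 25, 10, [89], 48]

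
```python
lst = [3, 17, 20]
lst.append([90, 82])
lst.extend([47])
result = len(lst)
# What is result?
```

After line 1: lst = [3, 17, 20]
After line 2 (append adds [90, 82] as single element): lst = [3, 17, 20, [90, 82]]
After line 3 (extend unpacks [47], adds 47): lst = [3, 17, 20, [90, 82], 47]
After line 4: result = len(lst) = 5

5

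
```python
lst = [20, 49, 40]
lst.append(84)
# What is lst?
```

[20, 49, 40, 84]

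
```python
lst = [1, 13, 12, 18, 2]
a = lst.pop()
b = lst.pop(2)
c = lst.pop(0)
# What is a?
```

After line 1: lst = [1, 13, 12, 18, 2]
After line 2 (pop() -> a = 2): lst = [1, 13, 12, 18]
After line 3 (pop(2) -> b = 12): lst = [1, 13, 18]
After line 4 (pop(0) -> c = 1): lst = [13, 18]

2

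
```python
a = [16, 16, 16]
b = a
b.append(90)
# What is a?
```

After line 1: a = [16, 16, 16]
After line 2 (b = a is an alias, same object): a = [16, 16, 16], b = [16, 16, 16]
After line 3 (b.append mutates the shared list): a = [16, 16, 16, 90], b = [16, 16, 16, 90]

[16, 16, 16, 90]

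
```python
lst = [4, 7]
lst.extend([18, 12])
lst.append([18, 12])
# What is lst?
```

After line 1: lst = [4, 7]
After line 2 (extend unpacks [18, 12]): lst = [4, 7, 18, 12]
After line 3 (append adds [18, 12] as single element): lst = [4, 7, 18, 12, [18, 12]]

[4, 7, 18, 12, [18, 12]]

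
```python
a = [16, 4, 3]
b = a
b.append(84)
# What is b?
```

After line 1: a = [16, 4, 3]
After line 2 (b = a is an alias, same object): a = [16, 4, 3], b = [16, 4, 3]
After line 3 (b.append mutates the shared list): a = [16, 4, 3, 84], b = [16, 4, 3, 84]

[16, 4, 3, 84]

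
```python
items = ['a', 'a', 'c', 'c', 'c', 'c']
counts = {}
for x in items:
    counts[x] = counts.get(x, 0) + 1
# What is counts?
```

Initial: counts = {}, items = ['a', 'a', 'c', 'c', 'c', 'c']
See 'a': counts = {'a': 1}
See 'a': counts = {'a': 2}
See 'c': counts = {'a': 2, 'c': 1}
See 'c': counts = {'a': 2, 'c': 2}
See 'c': counts = {'a': 2, 'c': 3}
See 'c': counts = {'a': 2, 'c': 4}

{'a': 2, 'c': 4}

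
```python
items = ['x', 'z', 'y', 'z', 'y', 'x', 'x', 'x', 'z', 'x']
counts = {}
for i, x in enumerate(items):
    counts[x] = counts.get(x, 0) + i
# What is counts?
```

Initial: counts = {}, items = ['x', 'z', 'y', 'z', 'y', 'x', 'x', 'x', 'z', 'x']
i=0, x='x': counts = {'x': 0}
i=1, x='z': counts = {'x': 0, 'z': 1}
i=2, x='y': counts = {'x': 0, 'z': 1, 'y': 2}
i=3, x='z': counts = {'x': 0, 'z': 4, 'y': 2}
i=4, x='y': counts = {'x': 0, 'z': 4, 'y': 6}
i=5, x='x': counts = {'x': 5, 'z': 4, 'y': 6}
i=6, x='x': counts = {'x': 11, 'z': 4, 'y': 6}
i=7, x='x': counts = {'x': 18, 'z': 4, 'y': 6}
i=8, x='z': counts = {'x': 18, 'z': 12, 'y': 6}
i=9, x='x': counts = {'x': 27, 'z': 12, 'y': 6}

{'x': 27, 'z': 12, 'y': 6}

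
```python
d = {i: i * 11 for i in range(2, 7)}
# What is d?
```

{2: 22, 3: 33, 4: 44, 5: 55, 6: 66}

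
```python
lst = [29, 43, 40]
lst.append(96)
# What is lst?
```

[29, 43, 40, 96]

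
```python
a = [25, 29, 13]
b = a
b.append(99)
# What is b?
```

After line 1: a = [25, 29, 13]
After line 2 (b = a is an alias, same object): a = [25, 29, 13], b = [25, 29, 13]
After line 3 (b.append mutates the shared list): a = [25, 29, 13, 99], b = [25, 29, 13, 99]

[25, 29, 13, 99]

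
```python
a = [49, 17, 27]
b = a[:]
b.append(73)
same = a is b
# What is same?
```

After line 1: a = [49, 17, 27]
After line 2 (b = a[:] is a shallow copy, new object): a = [49, 17, 27], b = [49, 17, 27]
After line 3 (append only mutates b): a = [49, 17, 27], b = [49, 17, 27, 73]
After line 4 (same = a is b; different objects -> False): same = False

False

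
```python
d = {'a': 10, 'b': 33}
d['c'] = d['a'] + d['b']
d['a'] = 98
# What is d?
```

After line 1: d = {'a': 10, 'b': 33}
After line 2 (d['c'] = 10 + 33): d = {'a': 10, 'b': 33, 'c': 43}
After line 3: d = {'a': 98, 'b': 33, 'c': 43}

{'a': 98, 'b': 33, 'c': 43}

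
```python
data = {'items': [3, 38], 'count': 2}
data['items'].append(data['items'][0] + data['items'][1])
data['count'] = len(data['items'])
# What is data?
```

After line 1: data = {'items': [3, 38], 'count': 2}
After line 2 (append 3 + 38 = 41): data = {'items': [3, 38, 41], 'count': 2}
After line 3 (count = len(items) = 3): data = {'items': [3, 38, 41], 'count': 3}

{'items': [3, 38, 41], 'count': 3}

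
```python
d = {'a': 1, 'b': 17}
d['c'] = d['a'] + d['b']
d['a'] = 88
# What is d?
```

After line 1: d = {'a': 1, 'b': 17}
After line 2 (d['c'] = 1 + 17): d = {'a': 1, 'b': 17, 'c': 18}
After line 3: d = {'a': 88, 'b': 17, 'c': 18}

{'a': 88, 'b': 17, 'c': 18}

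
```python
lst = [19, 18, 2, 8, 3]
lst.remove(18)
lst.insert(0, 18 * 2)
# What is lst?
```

After line 1: lst = [19, 18, 2, 8, 3]
After line 2 (remove first 18): lst = [19, 2, 8, 3]
After line 3 (insert 36 at index 0): lst = [36, 19, 2, 8, 3]

[36, 19, 2, 8, 3]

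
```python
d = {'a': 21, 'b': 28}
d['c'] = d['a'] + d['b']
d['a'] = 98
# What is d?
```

After line 1: d = {'a': 21, 'b': 28}
After line 2 (d['c'] = 21 + 28): d = {'a': 21, 'b': 28, 'c': 49}
After line 3: d = {'a': 98, 'b': 28, 'c': 49}

{'a': 98, 'b': 28, 'c': 49}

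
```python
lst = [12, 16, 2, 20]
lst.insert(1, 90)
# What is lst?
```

[12, 90, 16, 2, 20]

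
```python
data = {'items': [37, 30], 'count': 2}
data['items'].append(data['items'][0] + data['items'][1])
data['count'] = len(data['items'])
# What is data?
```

After line 1: data = {'items': [37, 30], 'count': 2}
After line 2 (append 37 + 30 = 67): data = {'items': [37, 30, 67], 'count': 2}
After line 3 (count = len(items) = 3): data = {'items': [37, 30, 67], 'count': 3}

{'items': [37, 30, 67], 'count': 3}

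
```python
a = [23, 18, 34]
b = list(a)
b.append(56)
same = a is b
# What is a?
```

After line 1: a = [23, 18, 34]
After line 2 (b = list(a) is a shallow copy, new object): a = [23, 18, 34], b = [23, 18, 34]
After line 3 (append only mutates b): a = [23, 18, 34], b = [23, 18, 34, 56]
After line 4 (same = a is b; different objects -> False): same = False

[23, 18, 34]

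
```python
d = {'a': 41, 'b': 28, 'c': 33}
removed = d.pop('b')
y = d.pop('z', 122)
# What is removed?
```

After line 1: d = {'a': 41, 'b': 28, 'c': 33}
After line 2 (pop 'b' returns 28): d = {'a': 41, 'c': 33}, removed = 28
After line 3 (pop 'z' missing, returns default 122): d = {'a': 41, 'c': 33}, y = 122

28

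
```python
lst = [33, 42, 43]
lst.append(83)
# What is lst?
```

[33, 42, 43, 83]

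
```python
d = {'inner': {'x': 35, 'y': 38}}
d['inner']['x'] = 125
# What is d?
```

After line 1: d = {'inner': {'x': 35, 'y': 38}}
After line 2 (inner x overwritten): d = {'inner': {'x': 125, 'y': 38}}

{'inner': {'x': 125, 'y': 38}}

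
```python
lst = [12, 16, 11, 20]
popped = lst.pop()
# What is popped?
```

20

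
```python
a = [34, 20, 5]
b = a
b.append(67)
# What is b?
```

After line 1: a = [34, 20, 5]
After line 2 (b = a is an alias, same object): a = [34, 20, 5], b = [34, 20, 5]
After line 3 (b.append mutates the shared list): a = [34, 20, 5, 67], b = [34, 20, 5, 67]

[34, 20, 5, 67]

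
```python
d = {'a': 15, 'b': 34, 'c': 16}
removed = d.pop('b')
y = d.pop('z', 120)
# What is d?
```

After line 1: d = {'a': 15, 'b': 34, 'c': 16}
After line 2 (pop 'b' returns 34): d = {'a': 15, 'c': 16}, removed = 34
After line 3 (pop 'z' missing, returns default 120): d = {'a': 15, 'c': 16}, y = 120

{'a': 15, 'c': 16}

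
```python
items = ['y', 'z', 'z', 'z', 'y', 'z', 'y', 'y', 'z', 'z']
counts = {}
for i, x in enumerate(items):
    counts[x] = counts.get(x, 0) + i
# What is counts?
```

Initial: counts = {}, items = ['y', 'z', 'z', 'z', 'y', 'z', 'y', 'y', 'z', 'z']
i=0, x='y': counts = {'y': 0}
i=1, x='z': counts = {'y': 0, 'z': 1}
i=2, x='z': counts = {'y': 0, 'z': 3}
i=3, x='z': counts = {'y': 0, 'z': 6}
i=4, x='y': counts = {'y': 4, 'z': 6}
i=5, x='z': counts = {'y': 4, 'z': 11}
i=6, x='y': counts = {'y': 10, 'z': 11}
i=7, x='y': counts = {'y': 17, 'z': 11}
i=8, x='z': counts = {'y': 17, 'z': 19}
i=9, x='z': counts = {'y': 17, 'z': 28}

{'y': 17, 'z': 28}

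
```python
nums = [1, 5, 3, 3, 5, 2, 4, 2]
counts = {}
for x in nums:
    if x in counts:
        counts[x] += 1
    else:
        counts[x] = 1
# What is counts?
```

Initial: counts = {}, nums = [1, 5, 3, 3, 5, 2, 4, 2]
See 1: counts = {1: 1}
See 5: counts = {1: 1, 5: 1}
See 3: counts = {1: 1, 5: 1, 3: 1}
See 3: counts = {1: 1, 5: 1, 3: 2}
See 5: counts = {1: 1, 5: 2, 3: 2}
See 2: counts = {1: 1, 5: 2, 3: 2, 2: 1}
See 4: counts = {1: 1, 5: 2, 3: 2, 2: 1, 4: 1}
See 2: counts = {1: 1, 5: 2, 3: 2, 2: 2, 4: 1}

{1: 1, 5: 2, 3: 2, 2: 2, 4: 1}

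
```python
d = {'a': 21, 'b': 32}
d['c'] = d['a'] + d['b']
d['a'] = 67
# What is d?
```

After line 1: d = {'a': 21, 'b': 32}
After line 2 (d['c'] = 21 + 32): d = {'a': 21, 'b': 32, 'c': 53}
After line 3: d = {'a': 67, 'b': 32, 'c': 53}

{'a': 67, 'b': 32, 'c': 53}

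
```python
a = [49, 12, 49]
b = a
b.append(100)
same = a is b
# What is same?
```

After line 1: a = [49, 12, 49]
After line 2 (b = a is an alias, same object): a = [49, 12, 49], b = [49, 12, 49]
After line 3 (b.append mutates the shared list): a = [49, 12, 49, 100], b = [49, 12, 49, 100]
After line 4 (same = a is b; same object -> True): same = True

True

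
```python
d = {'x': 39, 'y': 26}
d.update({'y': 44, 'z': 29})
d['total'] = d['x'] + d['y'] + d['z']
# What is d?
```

After line 1: d = {'x': 39, 'y': 26}
After line 2 (y overwritten, z added): d = {'x': 39, 'y': 44, 'z': 29}
After line 3 (total = 39 + 44 + 29 = 112): d = {'x': 39, 'y': 44, 'z': 29, 'total': 112}

{'x': 39, 'y': 44, 'z': 29, 'total': 112}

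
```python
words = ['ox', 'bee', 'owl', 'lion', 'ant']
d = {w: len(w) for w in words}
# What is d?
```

{'ox': 2, 'bee': 3, 'owl': 3, 'lion': 4, 'ant': 3}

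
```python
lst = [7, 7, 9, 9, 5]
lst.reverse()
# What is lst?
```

[5, 9, 9, 7, 7]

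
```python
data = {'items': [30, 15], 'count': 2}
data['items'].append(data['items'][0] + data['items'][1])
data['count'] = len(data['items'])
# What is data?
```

After line 1: data = {'items': [30, 15], 'count': 2}
After line 2 (append 30 + 15 = 45): data = {'items': [30, 15, 45], 'count': 2}
After line 3 (count = len(items) = 3): data = {'items': [30, 15, 45], 'count': 3}

{'items': [30, 15, 45], 'count': 3}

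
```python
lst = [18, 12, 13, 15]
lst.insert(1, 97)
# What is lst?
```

[18, 97, 12, 13, 15]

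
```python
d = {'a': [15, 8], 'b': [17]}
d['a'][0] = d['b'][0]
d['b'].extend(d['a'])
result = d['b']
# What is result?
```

After line 1: d = {'a': [15, 8], 'b': [17]}
After line 2 (a[0] = b[0] = 17): d = {'a': [17, 8], 'b': [17]}
After line 3 (b.extend(a) appends [17, 8]): d = {'a': [17, 8], 'b': [17, 17, 8]}
After line 4: result = d['b'] = [17, 17, 8]

[17, 17, 8]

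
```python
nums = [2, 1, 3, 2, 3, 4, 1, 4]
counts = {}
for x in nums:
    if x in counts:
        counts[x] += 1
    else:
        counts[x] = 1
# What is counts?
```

Initial: counts = {}, nums = [2, 1, 3, 2, 3, 4, 1, 4]
See 2: counts = {2: 1}
See 1: counts = {2: 1, 1: 1}
See 3: counts = {2: 1, 1: 1, 3: 1}
See 2: counts = {2: 2, 1: 1, 3: 1}
See 3: counts = {2: 2, 1: 1, 3: 2}
See 4: counts = {2: 2, 1: 1, 3: 2, 4: 1}
See 1: counts = {2: 2, 1: 2, 3: 2, 4: 1}
See 4: counts = {2: 2, 1: 2, 3: 2, 4: 2}

{2: 2, 1: 2, 3: 2, 4: 2}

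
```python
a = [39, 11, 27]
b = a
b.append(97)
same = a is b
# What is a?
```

After line 1: a = [39, 11, 27]
After line 2 (b = a is an alias, same object): a = [39, 11, 27], b = [39, 11, 27]
After line 3 (b.append mutates the shared list): a = [39, 11, 27, 97], b = [39, 11, 27, 97]
After line 4 (same = a is b; same object -> True): same = True

[39, 11, 27, 97]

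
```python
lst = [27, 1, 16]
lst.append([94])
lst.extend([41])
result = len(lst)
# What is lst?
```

After line 1: lst = [27, 1, 16]
After line 2 (append adds [94] as single element): lst = [27, 1, 16, [94]]
After line 3 (extend unpacks [41], adds 41): lst = [27, 1, 16, [94], 41]
After line 4: result = len(lst) = 5

[27, 1, 16, [94], 41]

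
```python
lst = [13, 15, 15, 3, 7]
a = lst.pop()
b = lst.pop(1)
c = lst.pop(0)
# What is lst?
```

After line 1: lst = [13, 15, 15, 3, 7]
After line 2 (pop() -> a = 7): lst = [13, 15, 15, 3]
After line 3 (pop(1) -> b = 15): lst = [13, 15, 3]
After line 4 (pop(0) -> c = 13): lst = [15, 3]

[15, 3]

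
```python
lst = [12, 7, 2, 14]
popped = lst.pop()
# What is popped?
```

14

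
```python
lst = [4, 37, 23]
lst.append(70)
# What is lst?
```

[4, 37, 23, 70]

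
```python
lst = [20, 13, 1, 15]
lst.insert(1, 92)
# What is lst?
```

[20, 92, 13, 1, 15]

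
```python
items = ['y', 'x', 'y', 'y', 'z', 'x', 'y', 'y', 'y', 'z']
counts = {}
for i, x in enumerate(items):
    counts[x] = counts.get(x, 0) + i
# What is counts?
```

Initial: counts = {}, items = ['y', 'x', 'y', 'y', 'z', 'x', 'y', 'y', 'y', 'z']
i=0, x='y': counts = {'y': 0}
i=1, x='x': counts = {'y': 0, 'x': 1}
i=2, x='y': counts = {'y': 2, 'x': 1}
i=3, x='y': counts = {'y': 5, 'x': 1}
i=4, x='z': counts = {'y': 5, 'x': 1, 'z': 4}
i=5, x='x': counts = {'y': 5, 'x': 6, 'z': 4}
i=6, x='y': counts = {'y': 11, 'x': 6, 'z': 4}
i=7, x='y': counts = {'y': 18, 'x': 6, 'z': 4}
i=8, x='y': counts = {'y': 26, 'x': 6, 'z': 4}
i=9, x='z': counts = {'y': 26, 'x': 6, 'z': 13}

{'y': 26, 'x': 6, 'z': 13}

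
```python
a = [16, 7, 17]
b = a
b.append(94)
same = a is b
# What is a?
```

After line 1: a = [16, 7, 17]
After line 2 (b = a is an alias, same object): a = [16, 7, 17], b = [16, 7, 17]
After line 3 (b.append mutates the shared list): a = [16, 7, 17, 94], b = [16, 7, 17, 94]
After line 4 (same = a is b; same object -> True): same = True

[16, 7, 17, 94]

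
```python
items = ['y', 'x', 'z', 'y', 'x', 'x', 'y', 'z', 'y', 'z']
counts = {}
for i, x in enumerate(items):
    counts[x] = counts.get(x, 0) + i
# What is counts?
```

Initial: counts = {}, items = ['y', 'x', 'z', 'y', 'x', 'x', 'y', 'z', 'y', 'z']
i=0, x='y': counts = {'y': 0}
i=1, x='x': counts = {'y': 0, 'x': 1}
i=2, x='z': counts = {'y': 0, 'x': 1, 'z': 2}
i=3, x='y': counts = {'y': 3, 'x': 1, 'z': 2}
i=4, x='x': counts = {'y': 3, 'x': 5, 'z': 2}
i=5, x='x': counts = {'y': 3, 'x': 10, 'z': 2}
i=6, x='y': counts = {'y': 9, 'x': 10, 'z': 2}
i=7, x='z': counts = {'y': 9, 'x': 10, 'z': 9}
i=8, x='y': counts = {'y': 17, 'x': 10, 'z': 9}
i=9, x='z': counts = {'y': 17, 'x': 10, 'z': 18}

{'y': 17, 'x': 10, 'z': 18}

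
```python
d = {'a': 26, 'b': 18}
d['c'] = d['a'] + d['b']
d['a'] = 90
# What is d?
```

After line 1: d = {'a': 26, 'b': 18}
After line 2 (d['c'] = 26 + 18): d = {'a': 26, 'b': 18, 'c': 44}
After line 3: d = {'a': 90, 'b': 18, 'c': 44}

{'a': 90, 'b': 18, 'c': 44}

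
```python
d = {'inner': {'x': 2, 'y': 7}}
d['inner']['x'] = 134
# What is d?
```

After line 1: d = {'inner': {'x': 2, 'y': 7}}
After line 2 (inner x overwritten): d = {'inner': {'x': 134, 'y': 7}}

{'inner': {'x': 134, 'y': 7}}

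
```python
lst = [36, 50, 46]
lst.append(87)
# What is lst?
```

[36, 50, 46, 87]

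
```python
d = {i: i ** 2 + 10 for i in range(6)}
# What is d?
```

{0: 10, 1: 11, 2: 14, 3: 19, 4: 26, 5: 35}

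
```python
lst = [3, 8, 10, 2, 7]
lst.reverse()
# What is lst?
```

[7, 2, 10, 8, 3]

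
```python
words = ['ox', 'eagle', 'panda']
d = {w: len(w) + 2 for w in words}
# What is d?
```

{'ox': 4, 'eagle': 7, 'panda': 7}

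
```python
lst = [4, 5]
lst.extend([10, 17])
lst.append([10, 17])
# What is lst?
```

After line 1: lst = [4, 5]
After line 2 (extend unpacks [10, 17]): lst = [4, 5, 10, 17]
After line 3 (append adds [10, 17] as single element): lst = [4, 5, 10, 17, [10, 17]]

[4, 5, 10, 17, [10, 17]]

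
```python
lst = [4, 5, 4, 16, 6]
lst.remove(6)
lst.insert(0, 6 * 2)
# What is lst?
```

After line 1: lst = [4, 5, 4, 16, 6]
After line 2 (remove first 6): lst = [4, 5, 4, 16]
After line 3 (insert 12 at index 0): lst = [12, 4, 5, 4, 16]

[12, 4, 5, 4, 16]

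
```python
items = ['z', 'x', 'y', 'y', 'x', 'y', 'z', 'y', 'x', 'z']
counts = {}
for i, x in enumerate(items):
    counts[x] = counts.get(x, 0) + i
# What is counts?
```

Initial: counts = {}, items = ['z', 'x', 'y', 'y', 'x', 'y', 'z', 'y', 'x', 'z']
i=0, x='z': counts = {'z': 0}
i=1, x='x': counts = {'z': 0, 'x': 1}
i=2, x='y': counts = {'z': 0, 'x': 1, 'y': 2}
i=3, x='y': counts = {'z': 0, 'x': 1, 'y': 5}
i=4, x='x': counts = {'z': 0, 'x': 5, 'y': 5}
i=5, x='y': counts = {'z': 0, 'x': 5, 'y': 10}
i=6, x='z': counts = {'z': 6, 'x': 5, 'y': 10}
i=7, x='y': counts = {'z': 6, 'x': 5, 'y': 17}
i=8, x='x': counts = {'z': 6, 'x': 13, 'y': 17}
i=9, x='z': counts = {'z': 15, 'x': 13, 'y': 17}

{'z': 15, 'x': 13, 'y': 17}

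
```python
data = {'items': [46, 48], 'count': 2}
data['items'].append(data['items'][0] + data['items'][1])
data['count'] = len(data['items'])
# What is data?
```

After line 1: data = {'items': [46, 48], 'count': 2}
After line 2 (append 46 + 48 = 94): data = {'items': [46, 48, 94], 'count': 2}
After line 3 (count = len(items) = 3): data = {'items': [46, 48, 94], 'count': 3}

{'items': [46, 48, 94], 'count': 3}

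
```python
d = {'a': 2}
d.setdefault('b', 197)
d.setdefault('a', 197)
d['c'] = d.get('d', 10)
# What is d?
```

After line 1: d = {'a': 2}
After line 2 (setdefault adds 'b'=197): d = {'a': 2, 'b': 197}
After line 3 (setdefault 'a' no-op, already exists): d = {'a': 2, 'b': 197}
After line 4 (get('d', 10) returns default since 'd' not in d): d = {'a': 2, 'b': 197, 'c': 10}

{'a': 2, 'b': 197, 'c': 10}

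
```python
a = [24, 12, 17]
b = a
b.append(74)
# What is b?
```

After line 1: a = [24, 12, 17]
After line 2 (b = a is an alias, same object): a = [24, 12, 17], b = [24, 12, 17]
After line 3 (b.append mutates the shared list): a = [24, 12, 17, 74], b = [24, 12, 17, 74]

[24, 12, 17, 74]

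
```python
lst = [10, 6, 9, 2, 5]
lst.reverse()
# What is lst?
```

[5, 2, 9, 6, 10]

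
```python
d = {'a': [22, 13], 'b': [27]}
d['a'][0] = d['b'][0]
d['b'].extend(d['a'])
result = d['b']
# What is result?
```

After line 1: d = {'a': [22, 13], 'b': [27]}
After line 2 (a[0] = b[0] = 27): d = {'a': [27, 13], 'b': [27]}
After line 3 (b.extend(a) appends [27, 13]): d = {'a': [27, 13], 'b': [27, 27, 13]}
After line 4: result = d['b'] = [27, 27, 13]

[27, 27, 13]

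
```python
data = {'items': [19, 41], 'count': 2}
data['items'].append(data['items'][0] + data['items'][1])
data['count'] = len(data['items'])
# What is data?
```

After line 1: data = {'items': [19, 41], 'count': 2}
After line 2 (append 19 + 41 = 60): data = {'items': [19, 41, 60], 'count': 2}
After line 3 (count = len(items) = 3): data = {'items': [19, 41, 60], 'count': 3}

{'items': [19, 41, 60], 'count': 3}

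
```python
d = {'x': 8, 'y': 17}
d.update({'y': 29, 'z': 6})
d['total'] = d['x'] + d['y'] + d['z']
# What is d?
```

After line 1: d = {'x': 8, 'y': 17}
After line 2 (y overwritten, z added): d = {'x': 8, 'y': 29, 'z': 6}
After line 3 (total = 8 + 29 + 6 = 43): d = {'x': 8, 'y': 29, 'z': 6, 'total': 43}

{'x': 8, 'y': 29, 'z': 6, 'total': 43}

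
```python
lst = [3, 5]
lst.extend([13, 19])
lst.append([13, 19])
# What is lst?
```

After line 1: lst = [3, 5]
After line 2 (extend unpacks [13, 19]): lst = [3, 5, 13, 19]
After line 3 (append adds [13, 19] as single element): lst = [3, 5, 13, 19, [13, 19]]

[3, 5, 13, 19, [13, 19]]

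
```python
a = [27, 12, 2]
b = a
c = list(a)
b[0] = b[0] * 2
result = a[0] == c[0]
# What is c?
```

After line 1: a = [27, 12, 2]
After line 2 (b = a, alias): a = [27, 12, 2], b = [27, 12, 2]
After line 3 (c = list(a) is a copy, new object): c = [27, 12, 2]
After line 4 (b[0] = 27 * 2 = 54; mutates shared a/b): a = b = [54, 12, 2], c = [27, 12, 2]
After line 5 (a[0] = 54, c[0] = 27; result = False)

[27, 12, 2]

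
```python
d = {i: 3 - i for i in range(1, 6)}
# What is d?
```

{1: 2, 2: 1, 3: 0, 4: -1, 5: -2}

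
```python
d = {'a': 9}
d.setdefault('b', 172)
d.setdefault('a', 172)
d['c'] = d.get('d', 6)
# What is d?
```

After line 1: d = {'a': 9}
After line 2 (setdefault adds 'b'=172): d = {'a': 9, 'b': 172}
After line 3 (setdefault 'a' no-op, already exists): d = {'a': 9, 'b': 172}
After line 4 (get('d', 6) returns default since 'd' not in d): d = {'a': 9, 'b': 172, 'c': 6}

{'a': 9, 'b': 172, 'c': 6}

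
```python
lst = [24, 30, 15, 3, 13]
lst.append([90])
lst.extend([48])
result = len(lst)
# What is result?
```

After line 1: lst = [24, 30, 15, 3, 13]
After line 2 (append adds [90] as single element): lst = [24, 30, 15, 3, 13, [90]]
After line 3 (extend unpacks [48], adds 48): lst = [24, 30, 15, 3, 13, [90], 48]
After line 4: result = len(lst) = 7

7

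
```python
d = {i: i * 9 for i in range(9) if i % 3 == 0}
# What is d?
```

{0: 0, 3: 27, 6: 54}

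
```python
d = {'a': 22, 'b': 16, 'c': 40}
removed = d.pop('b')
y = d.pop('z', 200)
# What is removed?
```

After line 1: d = {'a': 22, 'b': 16, 'c': 40}
After line 2 (pop 'b' returns 16): d = {'a': 22, 'c': 40}, removed = 16
After line 3 (pop 'z' missing, returns default 200): d = {'a': 22, 'c': 40}, y = 200

16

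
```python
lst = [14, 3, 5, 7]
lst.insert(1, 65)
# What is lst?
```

[14, 65, 3, 5, 7]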